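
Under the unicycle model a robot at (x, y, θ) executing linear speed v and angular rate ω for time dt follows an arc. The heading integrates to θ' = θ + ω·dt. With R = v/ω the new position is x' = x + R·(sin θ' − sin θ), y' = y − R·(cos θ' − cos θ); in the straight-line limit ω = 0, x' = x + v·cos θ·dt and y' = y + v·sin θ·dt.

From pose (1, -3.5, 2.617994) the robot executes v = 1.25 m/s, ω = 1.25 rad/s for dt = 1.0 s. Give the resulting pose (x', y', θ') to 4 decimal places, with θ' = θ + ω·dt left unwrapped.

θ' = 2.6180 + 1.25·1.0 = 3.8680
R = v/ω = 1.25/1.25 = 1.0000
x' = 1 + 1.0000·(sin 3.8680 − sin 2.6180) = -0.1642
y' = -3.5 − 1.0000·(cos 3.8680 − cos 2.6180) = -3.6185

(-0.1642, -3.6185, 3.8680)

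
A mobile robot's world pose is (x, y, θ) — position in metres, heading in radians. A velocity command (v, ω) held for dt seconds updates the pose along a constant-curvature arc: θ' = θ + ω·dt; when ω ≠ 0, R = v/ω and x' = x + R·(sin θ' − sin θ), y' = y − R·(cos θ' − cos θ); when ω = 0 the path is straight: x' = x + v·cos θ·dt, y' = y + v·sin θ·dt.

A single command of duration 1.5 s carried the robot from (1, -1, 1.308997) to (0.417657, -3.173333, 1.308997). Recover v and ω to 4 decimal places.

v = -1.5000, ω = 0.0000

Δθ = 1.308997 − 1.308997 = 0.000000
ω = Δθ/dt = 0.000000/1.5 = 0.0000
ω = 0 → v = (Δx·cos θ + Δy·sin θ)/dt = -1.5000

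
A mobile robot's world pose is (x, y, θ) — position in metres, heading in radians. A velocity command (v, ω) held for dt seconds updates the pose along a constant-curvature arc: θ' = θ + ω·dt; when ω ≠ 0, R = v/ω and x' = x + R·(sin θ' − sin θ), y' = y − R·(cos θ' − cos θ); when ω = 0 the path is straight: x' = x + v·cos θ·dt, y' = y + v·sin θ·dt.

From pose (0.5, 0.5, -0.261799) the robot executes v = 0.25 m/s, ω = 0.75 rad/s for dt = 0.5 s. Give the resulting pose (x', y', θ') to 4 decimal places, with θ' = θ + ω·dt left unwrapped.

(0.6239, 0.4908, 0.1132)

θ' = -0.2618 + 0.75·0.5 = 0.1132
R = v/ω = 0.25/0.75 = 0.3333
x' = 0.5 + 0.3333·(sin 0.1132 − sin -0.2618) = 0.6239
y' = 0.5 − 0.3333·(cos 0.1132 − cos -0.2618) = 0.4908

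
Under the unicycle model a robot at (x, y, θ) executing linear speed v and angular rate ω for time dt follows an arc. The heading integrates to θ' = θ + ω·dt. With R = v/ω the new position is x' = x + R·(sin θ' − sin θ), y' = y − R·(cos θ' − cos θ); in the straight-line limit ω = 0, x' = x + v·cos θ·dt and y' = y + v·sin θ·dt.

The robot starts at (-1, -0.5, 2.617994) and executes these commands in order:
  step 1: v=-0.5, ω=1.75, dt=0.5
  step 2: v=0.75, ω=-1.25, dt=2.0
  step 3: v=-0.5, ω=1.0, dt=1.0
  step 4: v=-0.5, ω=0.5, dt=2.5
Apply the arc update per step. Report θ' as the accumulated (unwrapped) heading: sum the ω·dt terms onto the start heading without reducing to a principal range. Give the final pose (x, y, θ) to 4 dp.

step 1: θ'=3.4930 (R=-0.2857) → pose (-0.7588, -0.5208, 3.4930)
step 2: θ'=0.9930 (R=-0.6000) → pose (-1.4679, 0.3702, 0.9930)
step 3: θ'=1.9930 (R=-0.5000) → pose (-1.5052, -0.1077, 1.9930)
step 4: θ'=3.2430 (R=-1.0000) → pose (-0.4918, -0.6928, 3.2430)

(-0.4918, -0.6928, 3.2430)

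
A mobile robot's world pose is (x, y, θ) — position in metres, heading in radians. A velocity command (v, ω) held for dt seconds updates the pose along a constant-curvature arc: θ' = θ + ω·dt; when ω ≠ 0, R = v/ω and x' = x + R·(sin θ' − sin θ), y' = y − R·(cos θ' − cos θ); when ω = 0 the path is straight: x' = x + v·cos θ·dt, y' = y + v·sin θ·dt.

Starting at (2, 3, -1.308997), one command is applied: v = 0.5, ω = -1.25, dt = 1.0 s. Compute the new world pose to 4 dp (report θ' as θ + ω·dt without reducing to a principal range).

(1.8337, 2.5625, -2.5590)

θ' = -1.3090 + -1.25·1.0 = -2.5590
R = v/ω = 0.5/-1.25 = -0.4000
x' = 2 + -0.4000·(sin -2.5590 − sin -1.3090) = 1.8337
y' = 3 − -0.4000·(cos -2.5590 − cos -1.3090) = 2.5625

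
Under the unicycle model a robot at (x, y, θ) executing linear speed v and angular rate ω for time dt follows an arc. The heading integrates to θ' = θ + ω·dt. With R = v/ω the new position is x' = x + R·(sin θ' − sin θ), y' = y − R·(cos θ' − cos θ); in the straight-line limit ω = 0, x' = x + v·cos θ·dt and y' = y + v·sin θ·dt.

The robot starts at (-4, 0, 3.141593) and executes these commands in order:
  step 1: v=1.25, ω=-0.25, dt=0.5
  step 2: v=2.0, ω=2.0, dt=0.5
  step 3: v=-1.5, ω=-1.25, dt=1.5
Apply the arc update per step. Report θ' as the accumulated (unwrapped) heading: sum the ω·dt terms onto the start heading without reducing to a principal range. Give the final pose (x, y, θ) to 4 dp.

(-3.5848, -0.4330, 2.1416)

step 1: θ'=3.0166 (R=-5.0000) → pose (-4.6234, 0.0390, 3.0166)
step 2: θ'=4.0166 (R=1.0000) → pose (-5.5156, -0.3122, 4.0166)
step 3: θ'=2.1416 (R=1.2000) → pose (-3.5848, -0.4330, 2.1416)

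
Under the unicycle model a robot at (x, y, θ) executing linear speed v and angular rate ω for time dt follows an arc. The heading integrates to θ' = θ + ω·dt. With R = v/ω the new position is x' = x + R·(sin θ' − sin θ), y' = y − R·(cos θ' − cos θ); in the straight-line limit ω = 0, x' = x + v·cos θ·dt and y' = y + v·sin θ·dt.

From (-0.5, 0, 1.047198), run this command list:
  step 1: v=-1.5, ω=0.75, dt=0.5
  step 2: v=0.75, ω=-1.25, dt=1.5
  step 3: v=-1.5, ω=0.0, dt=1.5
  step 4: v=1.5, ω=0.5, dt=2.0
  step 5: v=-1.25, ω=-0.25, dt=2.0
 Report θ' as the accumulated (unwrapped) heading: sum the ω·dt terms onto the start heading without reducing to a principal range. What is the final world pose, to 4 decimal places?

(-1.4055, 0.1424, 0.0472)

step 1: θ'=1.4222 (R=-2.0000) → pose (-0.7459, -0.7039, 1.4222)
step 2: θ'=-0.4528 (R=-0.6000) → pose (0.1100, -0.2532, -0.4528)
step 3: θ'=-0.4528 (straight) → pose (-1.9133, 0.7312, -0.4528)
step 4: θ'=0.5472 (R=3.0000) → pose (0.9601, 0.8669, 0.5472)
step 5: θ'=0.0472 (R=5.0000) → pose (-1.4055, 0.1424, 0.0472)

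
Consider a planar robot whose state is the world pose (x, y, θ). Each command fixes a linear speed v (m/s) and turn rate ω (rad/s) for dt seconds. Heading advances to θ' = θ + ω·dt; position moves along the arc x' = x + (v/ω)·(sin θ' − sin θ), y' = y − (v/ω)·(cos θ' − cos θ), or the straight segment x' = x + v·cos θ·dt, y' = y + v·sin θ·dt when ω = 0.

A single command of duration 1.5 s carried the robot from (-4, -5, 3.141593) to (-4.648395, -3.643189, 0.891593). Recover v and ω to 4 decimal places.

Δθ = 0.891593 − 3.141593 = -2.250000
ω = Δθ/dt = -2.250000/1.5 = -1.5000
R = −Δy/(cos θ' − cos θ) = -0.8333
v = R·ω = -0.8333·-1.5000 = 1.2500

v = 1.2500, ω = -1.5000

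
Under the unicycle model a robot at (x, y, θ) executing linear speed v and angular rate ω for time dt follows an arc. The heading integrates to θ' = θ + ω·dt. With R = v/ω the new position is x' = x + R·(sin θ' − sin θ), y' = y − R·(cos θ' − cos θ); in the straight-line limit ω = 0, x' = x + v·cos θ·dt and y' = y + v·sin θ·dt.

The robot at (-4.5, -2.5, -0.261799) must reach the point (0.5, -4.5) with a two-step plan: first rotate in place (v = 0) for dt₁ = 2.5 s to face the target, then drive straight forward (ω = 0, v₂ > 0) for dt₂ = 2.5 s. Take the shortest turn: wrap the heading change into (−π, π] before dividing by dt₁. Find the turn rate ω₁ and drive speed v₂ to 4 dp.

heading to target = atan2(-4.5−-2.5, 0.5−-4.5) = -0.3805
Δθ = wrap(-0.3805 − -0.2618) = -0.1187; ω₁ = Δθ/dt₁ = -0.0475
distance = √((0.5−-4.5)² + (-4.5−-2.5)²) = 5.3852; v₂ = distance/dt₂ = 2.1541

ω₁ = -0.0475, v₂ = 2.1541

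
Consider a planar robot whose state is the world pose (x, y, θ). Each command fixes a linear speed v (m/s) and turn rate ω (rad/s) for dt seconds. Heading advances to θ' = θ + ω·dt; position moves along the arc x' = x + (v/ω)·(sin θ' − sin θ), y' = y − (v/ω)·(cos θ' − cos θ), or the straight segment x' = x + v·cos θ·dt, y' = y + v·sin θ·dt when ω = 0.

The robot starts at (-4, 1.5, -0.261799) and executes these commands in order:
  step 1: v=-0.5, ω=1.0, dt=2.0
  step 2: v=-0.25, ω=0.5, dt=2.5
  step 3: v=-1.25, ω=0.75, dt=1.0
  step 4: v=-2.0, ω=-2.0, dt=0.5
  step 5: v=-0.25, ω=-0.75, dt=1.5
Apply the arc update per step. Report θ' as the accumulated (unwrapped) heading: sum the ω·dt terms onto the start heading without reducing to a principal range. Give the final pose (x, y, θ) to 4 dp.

step 1: θ'=1.7382 (R=-0.5000) → pose (-4.6224, 0.9337, 1.7382)
step 2: θ'=2.9882 (R=-0.5000) → pose (-4.2058, 0.5229, 2.9882)
step 3: θ'=3.7382 (R=-1.6667) → pose (-3.0148, 0.7913, 3.7382)
step 4: θ'=2.7382 (R=1.0000) → pose (-2.0604, 0.8838, 2.7382)
step 5: θ'=1.6132 (R=0.3333) → pose (-1.8582, 0.5913, 1.6132)

(-1.8582, 0.5913, 1.6132)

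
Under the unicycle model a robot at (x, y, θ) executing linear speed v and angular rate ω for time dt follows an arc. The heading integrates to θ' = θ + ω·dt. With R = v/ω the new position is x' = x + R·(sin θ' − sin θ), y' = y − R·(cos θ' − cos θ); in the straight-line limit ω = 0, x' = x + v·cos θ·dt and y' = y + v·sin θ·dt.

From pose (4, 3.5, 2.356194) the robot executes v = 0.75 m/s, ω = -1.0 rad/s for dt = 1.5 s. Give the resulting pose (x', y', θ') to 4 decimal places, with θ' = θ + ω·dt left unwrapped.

(3.9638, 4.5218, 0.8562)

θ' = 2.3562 + -1.0·1.5 = 0.8562
R = v/ω = 0.75/-1.0 = -0.7500
x' = 4 + -0.7500·(sin 0.8562 − sin 2.3562) = 3.9638
y' = 3.5 − -0.7500·(cos 0.8562 − cos 2.3562) = 4.5218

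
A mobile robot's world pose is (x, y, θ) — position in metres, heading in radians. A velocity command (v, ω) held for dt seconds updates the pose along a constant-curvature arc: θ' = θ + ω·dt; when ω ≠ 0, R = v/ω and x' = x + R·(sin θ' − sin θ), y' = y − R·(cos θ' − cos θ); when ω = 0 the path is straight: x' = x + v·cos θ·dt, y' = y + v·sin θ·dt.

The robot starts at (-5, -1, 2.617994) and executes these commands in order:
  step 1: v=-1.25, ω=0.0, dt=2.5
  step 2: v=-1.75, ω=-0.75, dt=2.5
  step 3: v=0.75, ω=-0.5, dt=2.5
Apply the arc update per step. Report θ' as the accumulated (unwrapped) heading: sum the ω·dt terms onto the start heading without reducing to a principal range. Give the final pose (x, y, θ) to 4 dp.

(-0.1388, -6.0950, -0.5070)

step 1: θ'=2.6180 (straight) → pose (-2.2937, -2.5625, 2.6180)
step 2: θ'=0.7430 (R=2.3333) → pose (-1.8818, -6.3016, 0.7430)
step 3: θ'=-0.5070 (R=-1.5000) → pose (-0.1388, -6.0950, -0.5070)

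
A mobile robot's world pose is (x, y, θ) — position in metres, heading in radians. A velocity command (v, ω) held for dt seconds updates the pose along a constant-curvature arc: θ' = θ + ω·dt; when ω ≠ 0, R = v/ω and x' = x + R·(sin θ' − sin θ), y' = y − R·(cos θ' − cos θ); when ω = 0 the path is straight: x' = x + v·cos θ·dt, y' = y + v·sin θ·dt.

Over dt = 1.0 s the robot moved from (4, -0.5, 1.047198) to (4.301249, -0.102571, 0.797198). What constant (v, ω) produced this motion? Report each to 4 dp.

Δθ = 0.797198 − 1.047198 = -0.250000
ω = Δθ/dt = -0.250000/1.0 = -0.2500
R = −Δy/(cos θ' − cos θ) = -2.0000
v = R·ω = -2.0000·-0.2500 = 0.5000

v = 0.5000, ω = -0.2500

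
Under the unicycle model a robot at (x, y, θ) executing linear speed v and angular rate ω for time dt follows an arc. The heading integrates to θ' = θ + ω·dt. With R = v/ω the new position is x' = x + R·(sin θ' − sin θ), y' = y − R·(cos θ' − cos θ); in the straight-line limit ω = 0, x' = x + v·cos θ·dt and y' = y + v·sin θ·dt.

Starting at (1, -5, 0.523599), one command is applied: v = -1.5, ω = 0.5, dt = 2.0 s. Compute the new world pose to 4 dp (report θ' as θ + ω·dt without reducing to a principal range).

(-0.4967, -7.4565, 1.5236)

θ' = 0.5236 + 0.5·2.0 = 1.5236
R = v/ω = -1.5/0.5 = -3.0000
x' = 1 + -3.0000·(sin 1.5236 − sin 0.5236) = -0.4967
y' = -5 − -3.0000·(cos 1.5236 − cos 0.5236) = -7.4565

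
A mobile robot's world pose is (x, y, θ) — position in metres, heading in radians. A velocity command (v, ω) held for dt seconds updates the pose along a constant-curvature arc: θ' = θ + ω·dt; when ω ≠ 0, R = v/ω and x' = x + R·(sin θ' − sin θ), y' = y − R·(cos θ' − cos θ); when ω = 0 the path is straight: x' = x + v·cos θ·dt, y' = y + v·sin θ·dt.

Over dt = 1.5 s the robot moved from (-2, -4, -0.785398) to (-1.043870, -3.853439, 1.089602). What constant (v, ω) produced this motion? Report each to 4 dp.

Δθ = 1.089602 − -0.785398 = 1.875000
ω = Δθ/dt = 1.875000/1.5 = 1.2500
R = Δx/(sin θ' − sin θ) = 0.6000
v = R·ω = 0.6000·1.2500 = 0.7500

v = 0.7500, ω = 1.2500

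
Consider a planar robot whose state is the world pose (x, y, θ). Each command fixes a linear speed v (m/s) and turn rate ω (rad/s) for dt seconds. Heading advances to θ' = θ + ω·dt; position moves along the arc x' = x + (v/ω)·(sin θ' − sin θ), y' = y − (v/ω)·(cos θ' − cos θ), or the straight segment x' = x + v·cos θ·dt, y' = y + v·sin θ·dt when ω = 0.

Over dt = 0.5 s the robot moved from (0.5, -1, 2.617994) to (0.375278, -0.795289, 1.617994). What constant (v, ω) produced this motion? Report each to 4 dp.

Δθ = 1.617994 − 2.617994 = -1.000000
ω = Δθ/dt = -1.000000/0.5 = -2.0000
R = −Δy/(cos θ' − cos θ) = -0.2500
v = R·ω = -0.2500·-2.0000 = 0.5000

v = 0.5000, ω = -2.0000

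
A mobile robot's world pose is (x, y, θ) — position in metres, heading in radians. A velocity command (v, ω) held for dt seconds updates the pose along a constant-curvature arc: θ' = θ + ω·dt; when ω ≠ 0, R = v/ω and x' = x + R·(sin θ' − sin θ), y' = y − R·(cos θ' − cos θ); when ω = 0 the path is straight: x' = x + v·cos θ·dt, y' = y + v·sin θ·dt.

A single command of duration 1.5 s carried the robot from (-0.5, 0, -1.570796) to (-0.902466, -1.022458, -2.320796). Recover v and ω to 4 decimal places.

Δθ = -2.320796 − -1.570796 = -0.750000
ω = Δθ/dt = -0.750000/1.5 = -0.5000
R = −Δy/(cos θ' − cos θ) = -1.5000
v = R·ω = -1.5000·-0.5000 = 0.7500

v = 0.7500, ω = -0.5000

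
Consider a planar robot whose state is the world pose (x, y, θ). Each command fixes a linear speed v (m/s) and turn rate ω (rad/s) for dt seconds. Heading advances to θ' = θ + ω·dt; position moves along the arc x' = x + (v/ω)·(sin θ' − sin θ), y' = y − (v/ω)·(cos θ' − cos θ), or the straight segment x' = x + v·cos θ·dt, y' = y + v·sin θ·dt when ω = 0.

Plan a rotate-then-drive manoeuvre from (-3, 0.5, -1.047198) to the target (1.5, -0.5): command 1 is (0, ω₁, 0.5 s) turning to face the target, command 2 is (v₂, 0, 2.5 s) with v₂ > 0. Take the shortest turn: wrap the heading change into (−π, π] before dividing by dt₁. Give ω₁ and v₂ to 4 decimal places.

ω₁ = 1.6571, v₂ = 1.8439

heading to target = atan2(-0.5−0.5, 1.5−-3) = -0.2187
Δθ = wrap(-0.2187 − -1.0472) = 0.8285; ω₁ = Δθ/dt₁ = 1.6571
distance = √((1.5−-3)² + (-0.5−0.5)²) = 4.6098; v₂ = distance/dt₂ = 1.8439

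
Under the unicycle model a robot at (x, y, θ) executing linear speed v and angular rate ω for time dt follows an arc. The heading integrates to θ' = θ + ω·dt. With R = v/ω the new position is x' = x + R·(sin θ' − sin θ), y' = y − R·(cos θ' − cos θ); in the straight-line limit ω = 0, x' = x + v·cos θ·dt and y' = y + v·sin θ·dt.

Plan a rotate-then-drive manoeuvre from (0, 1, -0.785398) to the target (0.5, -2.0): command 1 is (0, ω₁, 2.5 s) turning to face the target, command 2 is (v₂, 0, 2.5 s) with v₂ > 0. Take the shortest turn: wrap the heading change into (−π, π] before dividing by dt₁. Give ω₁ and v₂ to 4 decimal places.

ω₁ = -0.2481, v₂ = 1.2166

heading to target = atan2(-2−1, 0.5−0) = -1.4056
Δθ = wrap(-1.4056 − -0.7854) = -0.6202; ω₁ = Δθ/dt₁ = -0.2481
distance = √((0.5−0)² + (-2−1)²) = 3.0414; v₂ = distance/dt₂ = 1.2166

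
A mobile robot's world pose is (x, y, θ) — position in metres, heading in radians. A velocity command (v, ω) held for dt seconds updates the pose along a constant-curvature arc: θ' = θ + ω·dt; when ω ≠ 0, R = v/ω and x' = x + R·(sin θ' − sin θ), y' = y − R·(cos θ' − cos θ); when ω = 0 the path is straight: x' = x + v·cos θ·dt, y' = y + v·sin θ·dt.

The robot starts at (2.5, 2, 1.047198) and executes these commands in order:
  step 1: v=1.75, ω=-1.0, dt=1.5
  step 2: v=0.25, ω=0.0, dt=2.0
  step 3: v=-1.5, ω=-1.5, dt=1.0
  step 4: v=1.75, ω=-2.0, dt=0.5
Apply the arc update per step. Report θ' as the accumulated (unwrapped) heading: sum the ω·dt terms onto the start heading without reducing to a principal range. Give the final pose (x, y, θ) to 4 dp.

step 1: θ'=-0.4528 (R=-1.7500) → pose (4.7811, 2.6986, -0.4528)
step 2: θ'=-0.4528 (straight) → pose (5.2308, 2.4799, -0.4528)
step 3: θ'=-1.9528 (R=1.0000) → pose (4.7403, 3.7519, -1.9528)
step 4: θ'=-2.9528 (R=-0.8750) → pose (4.0926, 3.2186, -2.9528)

(4.0926, 3.2186, -2.9528)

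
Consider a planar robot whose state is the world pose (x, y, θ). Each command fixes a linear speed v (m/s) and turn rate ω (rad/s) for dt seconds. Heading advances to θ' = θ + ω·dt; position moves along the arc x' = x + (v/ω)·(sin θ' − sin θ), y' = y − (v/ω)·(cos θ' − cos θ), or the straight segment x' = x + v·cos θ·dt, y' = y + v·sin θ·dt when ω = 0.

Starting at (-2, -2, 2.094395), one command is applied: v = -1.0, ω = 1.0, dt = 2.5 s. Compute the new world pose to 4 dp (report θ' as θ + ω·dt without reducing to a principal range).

(-0.1409, -1.6177, 4.5944)

θ' = 2.0944 + 1.0·2.5 = 4.5944
R = v/ω = -1.0/1.0 = -1.0000
x' = -2 + -1.0000·(sin 4.5944 − sin 2.0944) = -0.1409
y' = -2 − -1.0000·(cos 4.5944 − cos 2.0944) = -1.6177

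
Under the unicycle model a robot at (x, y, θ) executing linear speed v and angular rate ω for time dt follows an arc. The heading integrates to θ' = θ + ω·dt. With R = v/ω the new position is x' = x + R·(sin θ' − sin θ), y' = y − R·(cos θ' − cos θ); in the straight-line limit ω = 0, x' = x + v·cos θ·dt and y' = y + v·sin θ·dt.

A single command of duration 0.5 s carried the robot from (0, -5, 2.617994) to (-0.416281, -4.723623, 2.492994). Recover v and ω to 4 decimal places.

v = 1.0000, ω = -0.2500

Δθ = 2.492994 − 2.617994 = -0.125000
ω = Δθ/dt = -0.125000/0.5 = -0.2500
R = Δx/(sin θ' − sin θ) = -4.0000
v = R·ω = -4.0000·-0.2500 = 1.0000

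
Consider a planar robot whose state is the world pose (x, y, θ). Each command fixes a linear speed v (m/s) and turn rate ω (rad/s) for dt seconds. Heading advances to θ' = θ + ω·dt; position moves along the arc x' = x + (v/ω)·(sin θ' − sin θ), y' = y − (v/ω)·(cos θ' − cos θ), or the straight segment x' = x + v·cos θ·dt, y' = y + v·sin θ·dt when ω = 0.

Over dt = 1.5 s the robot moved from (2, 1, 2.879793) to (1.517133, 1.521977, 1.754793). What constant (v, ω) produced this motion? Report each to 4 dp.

v = 0.5000, ω = -0.7500

Δθ = 1.754793 − 2.879793 = -1.125000
ω = Δθ/dt = -1.125000/1.5 = -0.7500
R = −Δy/(cos θ' − cos θ) = -0.6667
v = R·ω = -0.6667·-0.7500 = 0.5000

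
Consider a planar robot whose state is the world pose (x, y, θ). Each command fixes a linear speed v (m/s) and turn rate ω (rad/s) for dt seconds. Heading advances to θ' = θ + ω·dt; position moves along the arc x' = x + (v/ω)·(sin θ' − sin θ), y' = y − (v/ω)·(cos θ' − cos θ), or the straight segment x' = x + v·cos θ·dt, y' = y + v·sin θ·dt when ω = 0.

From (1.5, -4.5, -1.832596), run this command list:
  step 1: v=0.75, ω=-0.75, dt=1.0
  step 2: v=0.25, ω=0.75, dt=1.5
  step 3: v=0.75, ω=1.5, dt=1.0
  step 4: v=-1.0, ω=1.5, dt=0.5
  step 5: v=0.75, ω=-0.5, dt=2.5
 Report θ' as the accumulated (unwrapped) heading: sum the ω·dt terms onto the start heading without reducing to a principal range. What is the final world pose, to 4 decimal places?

(2.7123, -5.7578, -0.4576)

step 1: θ'=-2.5826 (R=-1.0000) → pose (1.0644, -5.0890, -2.5826)
step 2: θ'=-1.4576 (R=0.3333) → pose (0.9100, -5.4092, -1.4576)
step 3: θ'=0.0424 (R=0.5000) → pose (1.4280, -5.8523, 0.0424)
step 4: θ'=0.7924 (R=-0.6667) → pose (0.9815, -6.0503, 0.7924)
step 5: θ'=-0.4576 (R=-1.5000) → pose (2.7123, -5.7578, -0.4576)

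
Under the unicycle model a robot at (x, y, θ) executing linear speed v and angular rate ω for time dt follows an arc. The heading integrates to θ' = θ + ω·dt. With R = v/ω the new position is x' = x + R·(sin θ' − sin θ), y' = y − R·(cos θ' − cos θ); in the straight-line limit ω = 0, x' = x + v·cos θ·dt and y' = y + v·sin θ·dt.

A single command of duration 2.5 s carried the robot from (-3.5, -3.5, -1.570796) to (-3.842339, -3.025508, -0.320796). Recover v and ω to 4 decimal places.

Δθ = -0.320796 − -1.570796 = 1.250000
ω = Δθ/dt = 1.250000/2.5 = 0.5000
R = −Δy/(cos θ' − cos θ) = -0.5000
v = R·ω = -0.5000·0.5000 = -0.2500

v = -0.2500, ω = 0.5000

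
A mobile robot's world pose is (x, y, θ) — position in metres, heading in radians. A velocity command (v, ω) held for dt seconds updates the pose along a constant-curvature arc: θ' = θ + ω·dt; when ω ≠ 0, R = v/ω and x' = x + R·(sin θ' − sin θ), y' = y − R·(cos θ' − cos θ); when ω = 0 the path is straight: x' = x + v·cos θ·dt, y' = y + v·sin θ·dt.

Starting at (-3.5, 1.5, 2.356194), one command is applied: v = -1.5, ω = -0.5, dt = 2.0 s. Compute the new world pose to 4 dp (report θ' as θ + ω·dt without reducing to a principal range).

θ' = 2.3562 + -0.5·2.0 = 1.3562
R = v/ω = -1.5/-0.5 = 3.0000
x' = -3.5 + 3.0000·(sin 1.3562 − sin 2.3562) = -2.6901
y' = 1.5 − 3.0000·(cos 1.3562 − cos 2.3562) = -1.2602

(-2.6901, -1.2602, 1.3562)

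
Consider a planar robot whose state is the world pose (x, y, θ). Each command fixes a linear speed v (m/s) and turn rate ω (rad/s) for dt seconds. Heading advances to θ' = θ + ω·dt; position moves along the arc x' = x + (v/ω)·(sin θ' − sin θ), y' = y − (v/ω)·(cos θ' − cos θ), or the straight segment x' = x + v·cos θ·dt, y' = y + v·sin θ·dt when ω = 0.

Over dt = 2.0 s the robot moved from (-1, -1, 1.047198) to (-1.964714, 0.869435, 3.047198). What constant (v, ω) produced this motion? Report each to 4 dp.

v = 1.2500, ω = 1.0000

Δθ = 3.047198 − 1.047198 = 2.000000
ω = Δθ/dt = 2.000000/2.0 = 1.0000
R = −Δy/(cos θ' − cos θ) = 1.2500
v = R·ω = 1.2500·1.0000 = 1.2500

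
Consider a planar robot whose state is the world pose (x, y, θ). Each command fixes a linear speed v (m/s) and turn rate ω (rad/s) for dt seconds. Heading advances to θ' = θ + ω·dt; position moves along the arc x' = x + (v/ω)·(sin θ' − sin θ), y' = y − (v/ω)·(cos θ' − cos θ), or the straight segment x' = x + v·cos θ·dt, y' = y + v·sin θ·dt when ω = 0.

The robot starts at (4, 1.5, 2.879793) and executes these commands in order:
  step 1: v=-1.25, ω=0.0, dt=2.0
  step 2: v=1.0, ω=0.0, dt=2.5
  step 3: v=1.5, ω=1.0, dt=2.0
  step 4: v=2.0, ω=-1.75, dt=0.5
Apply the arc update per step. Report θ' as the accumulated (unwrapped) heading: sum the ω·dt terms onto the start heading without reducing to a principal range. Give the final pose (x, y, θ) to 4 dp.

step 1: θ'=2.8798 (straight) → pose (6.4148, 0.8530, 2.8798)
step 2: θ'=2.8798 (straight) → pose (4.0000, 1.5000, 2.8798)
step 3: θ'=4.8798 (R=1.5000) → pose (2.1327, -0.1988, 4.8798)
step 4: θ'=4.0048 (R=-1.1429) → pose (1.8743, -1.1321, 4.0048)

(1.8743, -1.1321, 4.0048)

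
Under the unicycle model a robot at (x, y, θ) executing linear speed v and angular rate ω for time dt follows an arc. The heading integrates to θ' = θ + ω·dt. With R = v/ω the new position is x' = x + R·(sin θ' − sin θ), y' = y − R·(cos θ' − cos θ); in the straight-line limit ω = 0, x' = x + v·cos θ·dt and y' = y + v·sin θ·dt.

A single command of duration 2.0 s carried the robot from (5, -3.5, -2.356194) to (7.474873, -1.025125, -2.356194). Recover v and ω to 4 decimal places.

Δθ = -2.356194 − -2.356194 = 0.000000
ω = Δθ/dt = 0.000000/2.0 = 0.0000
ω = 0 → v = (Δx·cos θ + Δy·sin θ)/dt = -1.7500

v = -1.7500, ω = 0.0000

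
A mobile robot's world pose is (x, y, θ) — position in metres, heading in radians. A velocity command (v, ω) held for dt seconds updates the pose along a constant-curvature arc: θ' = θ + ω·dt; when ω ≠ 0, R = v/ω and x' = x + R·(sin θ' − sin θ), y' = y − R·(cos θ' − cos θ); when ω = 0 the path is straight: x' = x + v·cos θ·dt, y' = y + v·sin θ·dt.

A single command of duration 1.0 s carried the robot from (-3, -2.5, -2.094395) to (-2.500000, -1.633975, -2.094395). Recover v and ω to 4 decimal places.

v = -1.0000, ω = 0.0000

Δθ = -2.094395 − -2.094395 = 0.000000
ω = Δθ/dt = 0.000000/1.0 = 0.0000
ω = 0 → v = (Δx·cos θ + Δy·sin θ)/dt = -1.0000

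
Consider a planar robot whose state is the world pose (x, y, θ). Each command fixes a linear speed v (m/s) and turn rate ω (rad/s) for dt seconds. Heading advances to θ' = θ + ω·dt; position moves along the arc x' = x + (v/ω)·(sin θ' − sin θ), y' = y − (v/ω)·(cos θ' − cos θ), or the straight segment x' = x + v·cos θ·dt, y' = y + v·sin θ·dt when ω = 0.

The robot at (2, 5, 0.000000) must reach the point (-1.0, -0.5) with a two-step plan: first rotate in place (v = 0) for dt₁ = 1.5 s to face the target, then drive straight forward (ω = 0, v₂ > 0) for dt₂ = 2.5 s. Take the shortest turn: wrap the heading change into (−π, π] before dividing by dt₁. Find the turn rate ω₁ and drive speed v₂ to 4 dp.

heading to target = atan2(-0.5−5, -1−2) = -2.0701
Δθ = wrap(-2.0701 − 0.0000) = -2.0701; ω₁ = Δθ/dt₁ = -1.3801
distance = √((-1−2)² + (-0.5−5)²) = 6.2650; v₂ = distance/dt₂ = 2.5060

ω₁ = -1.3801, v₂ = 2.5060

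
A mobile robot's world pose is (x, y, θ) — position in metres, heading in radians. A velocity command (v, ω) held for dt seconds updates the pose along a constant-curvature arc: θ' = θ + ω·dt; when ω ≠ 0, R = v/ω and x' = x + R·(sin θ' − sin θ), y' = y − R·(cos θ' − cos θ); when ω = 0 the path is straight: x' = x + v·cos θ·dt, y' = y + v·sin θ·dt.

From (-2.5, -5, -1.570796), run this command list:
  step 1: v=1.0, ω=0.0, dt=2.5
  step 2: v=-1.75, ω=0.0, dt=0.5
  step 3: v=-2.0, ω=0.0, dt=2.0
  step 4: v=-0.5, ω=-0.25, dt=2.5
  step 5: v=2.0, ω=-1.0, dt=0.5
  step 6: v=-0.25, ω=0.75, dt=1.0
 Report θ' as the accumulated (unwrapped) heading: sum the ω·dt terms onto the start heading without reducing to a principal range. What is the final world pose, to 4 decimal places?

(-2.7151, -1.9105, -1.9458)

step 1: θ'=-1.5708 (straight) → pose (-2.5000, -7.5000, -1.5708)
step 2: θ'=-1.5708 (straight) → pose (-2.5000, -6.6250, -1.5708)
step 3: θ'=-1.5708 (straight) → pose (-2.5000, -2.6250, -1.5708)
step 4: θ'=-2.1958 (R=2.0000) → pose (-2.1219, -1.4548, -2.1958)
step 5: θ'=-2.6958 (R=-2.0000) → pose (-2.8815, -2.0891, -2.6958)
step 6: θ'=-1.9458 (R=-0.3333) → pose (-2.7151, -1.9105, -1.9458)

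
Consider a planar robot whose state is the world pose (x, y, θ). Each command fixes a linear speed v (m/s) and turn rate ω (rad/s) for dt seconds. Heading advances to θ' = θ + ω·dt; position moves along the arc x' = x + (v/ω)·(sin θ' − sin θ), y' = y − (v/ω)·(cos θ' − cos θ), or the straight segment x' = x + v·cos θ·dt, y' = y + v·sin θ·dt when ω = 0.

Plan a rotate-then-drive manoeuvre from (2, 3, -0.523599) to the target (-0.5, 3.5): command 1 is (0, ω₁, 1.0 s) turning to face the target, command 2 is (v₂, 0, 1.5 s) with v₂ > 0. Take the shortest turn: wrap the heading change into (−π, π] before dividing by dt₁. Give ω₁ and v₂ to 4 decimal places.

heading to target = atan2(3.5−3, -0.5−2) = 2.9442
Δθ = wrap(2.9442 − -0.5236) = -2.8154; ω₁ = Δθ/dt₁ = -2.8154
distance = √((-0.5−2)² + (3.5−3)²) = 2.5495; v₂ = distance/dt₂ = 1.6997

ω₁ = -2.8154, v₂ = 1.6997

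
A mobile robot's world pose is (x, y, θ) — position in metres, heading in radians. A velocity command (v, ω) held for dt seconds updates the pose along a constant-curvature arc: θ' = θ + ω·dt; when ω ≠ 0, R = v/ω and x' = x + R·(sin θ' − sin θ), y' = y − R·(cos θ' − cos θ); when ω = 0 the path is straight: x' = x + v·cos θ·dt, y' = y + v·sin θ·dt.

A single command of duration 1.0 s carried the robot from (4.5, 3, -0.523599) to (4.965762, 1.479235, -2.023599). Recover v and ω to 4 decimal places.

v = 1.7500, ω = -1.5000

Δθ = -2.023599 − -0.523599 = -1.500000
ω = Δθ/dt = -1.500000/1.0 = -1.5000
R = −Δy/(cos θ' − cos θ) = -1.1667
v = R·ω = -1.1667·-1.5000 = 1.7500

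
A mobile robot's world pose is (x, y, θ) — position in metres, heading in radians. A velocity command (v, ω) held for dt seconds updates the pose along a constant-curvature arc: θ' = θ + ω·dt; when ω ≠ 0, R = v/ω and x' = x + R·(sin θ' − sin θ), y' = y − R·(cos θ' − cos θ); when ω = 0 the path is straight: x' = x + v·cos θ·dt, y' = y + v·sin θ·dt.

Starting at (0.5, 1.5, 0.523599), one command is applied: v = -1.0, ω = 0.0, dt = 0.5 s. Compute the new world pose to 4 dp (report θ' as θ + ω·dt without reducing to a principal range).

θ' = 0.5236 + 0.0·0.5 = 0.5236
ω = 0 → straight: x' = 0.5 + -1.0·cos(0.5236)·0.5 = 0.0670
y' = 1.5 + -1.0·sin(0.5236)·0.5 = 1.2500

(0.0670, 1.2500, 0.5236)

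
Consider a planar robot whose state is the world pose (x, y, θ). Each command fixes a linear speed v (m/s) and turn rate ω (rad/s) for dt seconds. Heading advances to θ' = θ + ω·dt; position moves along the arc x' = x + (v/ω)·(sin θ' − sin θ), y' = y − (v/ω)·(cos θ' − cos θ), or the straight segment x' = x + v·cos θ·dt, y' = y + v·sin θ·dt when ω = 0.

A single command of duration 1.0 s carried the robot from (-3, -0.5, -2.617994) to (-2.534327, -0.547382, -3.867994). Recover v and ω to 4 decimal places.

v = -0.5000, ω = -1.2500

Δθ = -3.867994 − -2.617994 = -1.250000
ω = Δθ/dt = -1.250000/1.0 = -1.2500
R = Δx/(sin θ' − sin θ) = 0.4000
v = R·ω = 0.4000·-1.2500 = -0.5000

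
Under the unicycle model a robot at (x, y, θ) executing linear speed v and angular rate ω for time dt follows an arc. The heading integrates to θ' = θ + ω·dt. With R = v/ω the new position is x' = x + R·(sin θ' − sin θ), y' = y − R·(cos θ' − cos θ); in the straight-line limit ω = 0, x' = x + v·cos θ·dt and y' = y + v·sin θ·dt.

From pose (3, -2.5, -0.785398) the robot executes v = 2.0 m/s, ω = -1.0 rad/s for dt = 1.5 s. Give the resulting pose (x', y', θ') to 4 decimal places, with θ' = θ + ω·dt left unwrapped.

(3.0965, -5.2248, -2.2854)

θ' = -0.7854 + -1.0·1.5 = -2.2854
R = v/ω = 2.0/-1.0 = -2.0000
x' = 3 + -2.0000·(sin -2.2854 − sin -0.7854) = 3.0965
y' = -2.5 − -2.0000·(cos -2.2854 − cos -0.7854) = -5.2248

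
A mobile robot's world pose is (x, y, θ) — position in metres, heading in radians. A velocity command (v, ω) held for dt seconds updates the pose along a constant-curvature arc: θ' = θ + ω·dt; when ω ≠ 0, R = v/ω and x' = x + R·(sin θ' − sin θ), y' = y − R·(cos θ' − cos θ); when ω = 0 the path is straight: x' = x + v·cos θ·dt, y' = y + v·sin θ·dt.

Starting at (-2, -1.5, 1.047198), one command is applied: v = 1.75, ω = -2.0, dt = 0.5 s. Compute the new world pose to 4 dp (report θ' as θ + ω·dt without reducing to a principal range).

(-1.2835, -1.0635, 0.0472)

θ' = 1.0472 + -2.0·0.5 = 0.0472
R = v/ω = 1.75/-2.0 = -0.8750
x' = -2 + -0.8750·(sin 0.0472 − sin 1.0472) = -1.2835
y' = -1.5 − -0.8750·(cos 0.0472 − cos 1.0472) = -1.0635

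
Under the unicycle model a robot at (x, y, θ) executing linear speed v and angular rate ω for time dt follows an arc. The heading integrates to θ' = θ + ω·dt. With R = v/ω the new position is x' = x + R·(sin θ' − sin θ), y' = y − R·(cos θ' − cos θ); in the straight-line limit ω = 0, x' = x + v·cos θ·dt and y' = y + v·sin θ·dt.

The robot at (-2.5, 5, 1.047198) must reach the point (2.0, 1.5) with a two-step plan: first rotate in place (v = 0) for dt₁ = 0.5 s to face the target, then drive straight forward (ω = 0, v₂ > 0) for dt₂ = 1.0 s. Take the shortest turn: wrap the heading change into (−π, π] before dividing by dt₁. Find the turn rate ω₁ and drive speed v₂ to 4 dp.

ω₁ = -3.4165, v₂ = 5.7009

heading to target = atan2(1.5−5, 2−-2.5) = -0.6610
Δθ = wrap(-0.6610 − 1.0472) = -1.7082; ω₁ = Δθ/dt₁ = -3.4165
distance = √((2−-2.5)² + (1.5−5)²) = 5.7009; v₂ = distance/dt₂ = 5.7009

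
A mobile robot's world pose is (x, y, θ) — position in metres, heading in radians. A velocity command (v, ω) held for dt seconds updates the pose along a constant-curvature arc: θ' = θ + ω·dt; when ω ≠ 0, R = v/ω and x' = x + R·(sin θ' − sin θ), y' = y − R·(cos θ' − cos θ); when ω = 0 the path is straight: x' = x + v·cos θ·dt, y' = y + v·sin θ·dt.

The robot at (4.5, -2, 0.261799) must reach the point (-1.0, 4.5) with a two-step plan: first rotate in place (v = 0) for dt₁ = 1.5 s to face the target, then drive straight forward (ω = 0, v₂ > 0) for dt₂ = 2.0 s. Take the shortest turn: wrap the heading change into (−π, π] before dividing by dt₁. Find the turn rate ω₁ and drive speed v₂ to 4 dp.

ω₁ = 1.3408, v₂ = 4.2573

heading to target = atan2(4.5−-2, -1−4.5) = 2.2731
Δθ = wrap(2.2731 − 0.2618) = 2.0113; ω₁ = Δθ/dt₁ = 1.3408
distance = √((-1−4.5)² + (4.5−-2)²) = 8.5147; v₂ = distance/dt₂ = 4.2573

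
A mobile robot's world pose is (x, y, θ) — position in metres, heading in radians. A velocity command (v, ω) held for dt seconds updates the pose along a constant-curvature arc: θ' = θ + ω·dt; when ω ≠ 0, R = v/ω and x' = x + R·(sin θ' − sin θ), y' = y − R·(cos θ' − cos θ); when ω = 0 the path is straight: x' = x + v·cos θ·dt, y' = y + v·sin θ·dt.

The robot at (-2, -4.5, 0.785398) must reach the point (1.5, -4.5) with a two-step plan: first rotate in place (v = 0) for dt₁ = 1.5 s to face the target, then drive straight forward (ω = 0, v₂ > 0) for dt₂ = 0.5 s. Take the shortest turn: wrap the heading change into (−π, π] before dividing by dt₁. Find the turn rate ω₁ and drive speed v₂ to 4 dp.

heading to target = atan2(-4.5−-4.5, 1.5−-2) = 0.0000
Δθ = wrap(0.0000 − 0.7854) = -0.7854; ω₁ = Δθ/dt₁ = -0.5236
distance = √((1.5−-2)² + (-4.5−-4.5)²) = 3.5000; v₂ = distance/dt₂ = 7.0000

ω₁ = -0.5236, v₂ = 7.0000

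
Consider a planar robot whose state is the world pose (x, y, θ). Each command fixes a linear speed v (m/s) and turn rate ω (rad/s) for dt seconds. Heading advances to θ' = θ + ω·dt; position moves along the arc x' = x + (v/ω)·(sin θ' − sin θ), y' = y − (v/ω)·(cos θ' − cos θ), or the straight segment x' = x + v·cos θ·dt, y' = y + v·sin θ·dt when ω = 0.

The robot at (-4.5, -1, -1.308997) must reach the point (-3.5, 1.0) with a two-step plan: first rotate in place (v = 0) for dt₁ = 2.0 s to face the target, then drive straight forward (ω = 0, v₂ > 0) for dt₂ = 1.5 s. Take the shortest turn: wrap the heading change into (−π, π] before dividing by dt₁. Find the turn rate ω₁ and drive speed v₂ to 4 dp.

ω₁ = 1.2081, v₂ = 1.4907

heading to target = atan2(1−-1, -3.5−-4.5) = 1.1071
Δθ = wrap(1.1071 − -1.3090) = 2.4161; ω₁ = Δθ/dt₁ = 1.2081
distance = √((-3.5−-4.5)² + (1−-1)²) = 2.2361; v₂ = distance/dt₂ = 1.4907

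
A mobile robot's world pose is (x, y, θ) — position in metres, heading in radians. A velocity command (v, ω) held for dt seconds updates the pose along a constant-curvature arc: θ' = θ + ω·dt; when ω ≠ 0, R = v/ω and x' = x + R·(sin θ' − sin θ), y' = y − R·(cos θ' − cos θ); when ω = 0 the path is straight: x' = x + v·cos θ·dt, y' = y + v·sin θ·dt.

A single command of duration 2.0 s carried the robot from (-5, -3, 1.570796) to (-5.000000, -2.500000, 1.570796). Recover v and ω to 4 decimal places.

Δθ = 1.570796 − 1.570796 = 0.000000
ω = Δθ/dt = 0.000000/2.0 = 0.0000
ω = 0 → v = (Δx·cos θ + Δy·sin θ)/dt = 0.2500

v = 0.2500, ω = 0.0000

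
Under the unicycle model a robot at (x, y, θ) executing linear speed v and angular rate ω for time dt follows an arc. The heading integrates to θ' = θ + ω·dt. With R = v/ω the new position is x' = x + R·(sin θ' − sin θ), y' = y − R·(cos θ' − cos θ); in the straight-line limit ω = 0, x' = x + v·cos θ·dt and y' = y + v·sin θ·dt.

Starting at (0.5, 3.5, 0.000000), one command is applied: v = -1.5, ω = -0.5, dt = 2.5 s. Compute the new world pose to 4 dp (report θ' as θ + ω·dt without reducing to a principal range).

(-2.3470, 5.5540, -1.2500)

θ' = 0.0000 + -0.5·2.5 = -1.2500
R = v/ω = -1.5/-0.5 = 3.0000
x' = 0.5 + 3.0000·(sin -1.2500 − sin 0.0000) = -2.3470
y' = 3.5 − 3.0000·(cos -1.2500 − cos 0.0000) = 5.5540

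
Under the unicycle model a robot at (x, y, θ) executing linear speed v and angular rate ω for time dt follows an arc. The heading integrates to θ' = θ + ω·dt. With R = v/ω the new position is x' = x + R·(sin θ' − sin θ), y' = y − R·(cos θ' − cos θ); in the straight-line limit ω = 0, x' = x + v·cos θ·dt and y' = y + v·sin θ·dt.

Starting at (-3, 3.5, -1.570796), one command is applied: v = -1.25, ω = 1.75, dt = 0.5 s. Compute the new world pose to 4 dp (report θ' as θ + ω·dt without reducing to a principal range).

(-3.2564, 4.0482, -0.6958)

θ' = -1.5708 + 1.75·0.5 = -0.6958
R = v/ω = -1.25/1.75 = -0.7143
x' = -3 + -0.7143·(sin -0.6958 − sin -1.5708) = -3.2564
y' = 3.5 − -0.7143·(cos -0.6958 − cos -1.5708) = 4.0482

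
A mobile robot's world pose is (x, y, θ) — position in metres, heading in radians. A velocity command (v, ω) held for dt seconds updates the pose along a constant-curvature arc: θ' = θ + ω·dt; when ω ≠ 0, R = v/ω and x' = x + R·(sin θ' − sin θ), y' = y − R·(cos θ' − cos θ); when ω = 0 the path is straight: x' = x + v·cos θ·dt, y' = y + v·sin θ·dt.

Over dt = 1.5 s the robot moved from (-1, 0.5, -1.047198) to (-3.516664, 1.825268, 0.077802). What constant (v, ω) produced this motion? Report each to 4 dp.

v = -2.0000, ω = 0.7500

Δθ = 0.077802 − -1.047198 = 1.125000
ω = Δθ/dt = 1.125000/1.5 = 0.7500
R = Δx/(sin θ' − sin θ) = -2.6667
v = R·ω = -2.6667·0.7500 = -2.0000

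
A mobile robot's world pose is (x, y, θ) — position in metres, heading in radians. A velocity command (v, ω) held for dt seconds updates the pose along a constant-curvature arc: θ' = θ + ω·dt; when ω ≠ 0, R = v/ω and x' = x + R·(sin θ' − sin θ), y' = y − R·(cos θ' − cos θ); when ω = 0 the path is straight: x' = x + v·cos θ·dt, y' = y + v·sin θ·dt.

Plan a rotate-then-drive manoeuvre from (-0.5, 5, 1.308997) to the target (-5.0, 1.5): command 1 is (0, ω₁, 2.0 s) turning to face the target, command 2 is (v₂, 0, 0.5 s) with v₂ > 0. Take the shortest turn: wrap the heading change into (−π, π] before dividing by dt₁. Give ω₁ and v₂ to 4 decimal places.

heading to target = atan2(1.5−5, -5−-0.5) = -2.4805
Δθ = wrap(-2.4805 − 1.3090) = 2.4936; ω₁ = Δθ/dt₁ = 1.2468
distance = √((-5−-0.5)² + (1.5−5)²) = 5.7009; v₂ = distance/dt₂ = 11.4018

ω₁ = 1.2468, v₂ = 11.4018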